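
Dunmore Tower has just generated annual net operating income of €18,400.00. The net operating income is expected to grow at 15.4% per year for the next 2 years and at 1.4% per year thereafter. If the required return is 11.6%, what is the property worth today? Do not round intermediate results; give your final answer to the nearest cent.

D_1 = 21233.60000
D_2 = 24503.57440
Terminal value at year 2: TV = D_2×(1+g_2)/(r−g_2) = 24846.62444/0.102 = 243594.35727
P_0 = D_1/(1+r)^1 + D_2/(1+r)^2 + TV/(1+r)^2
    = 19026.52330 + 19674.37983 + 195586.48180 = 234287.38492

€234287.38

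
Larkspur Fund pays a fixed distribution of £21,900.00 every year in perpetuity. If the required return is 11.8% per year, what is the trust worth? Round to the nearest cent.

£185593.22

Level perpetuity: PV = C / r = £21,900.00 / 0.118 = £185,593.22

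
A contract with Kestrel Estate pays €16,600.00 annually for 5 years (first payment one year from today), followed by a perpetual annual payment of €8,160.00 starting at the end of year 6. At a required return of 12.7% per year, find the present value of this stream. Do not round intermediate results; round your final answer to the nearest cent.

€94155.99

PV of 5-year annuity: €16,600.00 × [1 − (1+0.127)^−5] / 0.127 = 58815.96264
Perpetuity value at year 5: €8,160.00 / 0.127 = 64251.96850
PV of perpetuity: 64251.96850 / (1+0.127)^5 = 35340.02542
Total PV = 58815.96264 + 35340.02542 = 94155.98807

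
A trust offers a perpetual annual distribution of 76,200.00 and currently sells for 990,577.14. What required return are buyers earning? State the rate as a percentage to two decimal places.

7.69%

P = C/r ⇒ r = C/P = 76,200.00/990,577.14 = 0.076925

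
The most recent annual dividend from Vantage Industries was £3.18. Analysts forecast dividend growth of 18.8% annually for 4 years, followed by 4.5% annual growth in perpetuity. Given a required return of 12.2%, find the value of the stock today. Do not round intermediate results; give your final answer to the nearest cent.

£68.95

D_1 = 3.77784
D_2 = 4.48807
D_3 = 5.33183
D_4 = 6.33422
Terminal value at year 4: TV = D_4×(1+g_2)/(r−g_2) = 6.61926/0.077 = 85.96436
P_0 = D_1/(1+r)^1 + D_2/(1+r)^2 + D_3/(1+r)^3 + D_4/(1+r)^4 + TV/(1+r)^4
    = 3.36706 + 3.56512 + 3.77483 + 3.99688 + 54.24341 = 68.94731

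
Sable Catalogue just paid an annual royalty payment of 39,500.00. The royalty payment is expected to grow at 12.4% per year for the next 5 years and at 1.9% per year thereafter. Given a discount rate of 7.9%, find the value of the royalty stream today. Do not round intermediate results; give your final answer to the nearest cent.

D_1 = 44398.00000
D_2 = 49903.35200
D_3 = 56091.36765
D_4 = 63046.69724
D_5 = 70864.48769
Terminal value at year 5: TV = D_5×(1+g_2)/(r−g_2) = 72210.91296/0.06 = 1203515.21600
P_0 = D_1/(1+r)^1 + D_2/(1+r)^2 + D_3/(1+r)^3 + D_4/(1+r)^4 + D_5/(1+r)^5 + TV/(1+r)^5
    = 41147.35867 + 42863.42089 + 44651.05197 + 46513.23672 + 48453.08440 + 822894.88345 = 1046523.03610

1046523.04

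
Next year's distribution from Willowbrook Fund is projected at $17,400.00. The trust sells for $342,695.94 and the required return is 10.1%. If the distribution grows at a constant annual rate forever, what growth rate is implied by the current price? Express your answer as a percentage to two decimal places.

5.02%

P = D₁/(r−g) ⇒ g = r − D₁/P = 0.101 − $17,400.00/$342,695.94 = 0.050226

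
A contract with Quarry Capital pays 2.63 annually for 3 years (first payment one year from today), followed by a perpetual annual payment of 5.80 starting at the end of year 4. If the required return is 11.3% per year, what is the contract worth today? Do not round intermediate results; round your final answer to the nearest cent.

PV of 3-year annuity: 2.63 × [1 − (1+0.113)^−3] / 0.113 = 6.39358
Perpetuity value at year 3: 5.80 / 0.113 = 51.32743
PV of perpetuity: 51.32743 / (1+0.113)^3 = 37.22752
Total PV = 6.39358 + 37.22752 = 43.62110

43.62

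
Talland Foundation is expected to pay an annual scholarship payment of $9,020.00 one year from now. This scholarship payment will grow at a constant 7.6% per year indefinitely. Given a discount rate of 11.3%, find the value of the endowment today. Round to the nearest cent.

Growing perpetuity: P = D₁ / (r − g) = $9,020.0000 / (0.113 − 0.076) = $243,783.78

$243783.78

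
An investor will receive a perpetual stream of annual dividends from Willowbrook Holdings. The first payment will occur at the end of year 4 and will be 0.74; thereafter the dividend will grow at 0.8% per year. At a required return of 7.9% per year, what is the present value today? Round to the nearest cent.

Value at end of year 3: C₁ / (r − g) = 0.74 / (0.079 − 0.008) = 10.4225
Discount to today: PV = 10.4225 / (1 + 0.079)^3 = 10.4225 / 1.256216 = 8.30

8.30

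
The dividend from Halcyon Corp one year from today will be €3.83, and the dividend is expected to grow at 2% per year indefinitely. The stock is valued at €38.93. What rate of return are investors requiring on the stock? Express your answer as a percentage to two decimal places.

P = D₁/(r − g) ⇒ r = D₁/P + g = €3.8300/€38.93 + 0.02 = 0.098382 + 0.02 = 0.118382

11.84%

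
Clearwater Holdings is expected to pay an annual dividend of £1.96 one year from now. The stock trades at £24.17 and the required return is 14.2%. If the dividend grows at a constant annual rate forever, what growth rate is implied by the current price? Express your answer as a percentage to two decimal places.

P = D₁/(r−g) ⇒ g = r − D₁/P = 0.142 − £1.96/£24.17 = 0.060908

6.09%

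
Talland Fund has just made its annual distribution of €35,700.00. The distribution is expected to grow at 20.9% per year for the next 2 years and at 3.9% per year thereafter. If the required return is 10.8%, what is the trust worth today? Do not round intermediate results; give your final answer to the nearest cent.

€721500.31

D_1 = 43161.30000
D_2 = 52182.01170
Terminal value at year 2: TV = D_2×(1+g_2)/(r−g_2) = 54217.11016/0.069 = 785755.21966
P_0 = D_1/(1+r)^1 + D_2/(1+r)^2 + TV/(1+r)^2
    = 38954.24188 + 42505.12494 + 640040.93926 = 721500.30607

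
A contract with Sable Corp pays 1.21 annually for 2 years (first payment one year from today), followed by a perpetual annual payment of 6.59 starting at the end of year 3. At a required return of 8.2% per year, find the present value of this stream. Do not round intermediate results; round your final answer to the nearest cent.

PV of 2-year annuity: 1.21 × [1 − (1+0.082)^−2] / 0.082 = 2.15185
Perpetuity value at year 2: 6.59 / 0.082 = 80.36585
PV of perpetuity: 80.36585 / (1+0.082)^2 = 68.64629
Total PV = 2.15185 + 68.64629 = 70.79813

70.80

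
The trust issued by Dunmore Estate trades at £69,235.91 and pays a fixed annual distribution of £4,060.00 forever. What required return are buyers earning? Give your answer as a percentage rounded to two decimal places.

P = C/r ⇒ r = C/P = £4,060.00/£69,235.91 = 0.058640

5.86%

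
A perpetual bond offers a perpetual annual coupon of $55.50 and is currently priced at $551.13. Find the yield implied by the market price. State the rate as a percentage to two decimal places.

10.07%

P = C/r ⇒ r = C/P = $55.50/$551.13 = 0.100702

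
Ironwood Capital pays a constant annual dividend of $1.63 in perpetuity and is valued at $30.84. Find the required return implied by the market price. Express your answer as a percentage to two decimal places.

5.29%

P = C/r ⇒ r = C/P = $1.63/$30.84 = 0.052853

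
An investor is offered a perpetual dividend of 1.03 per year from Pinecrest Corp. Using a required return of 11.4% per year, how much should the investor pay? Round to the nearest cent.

Level perpetuity: PV = C / r = 1.03 / 0.114 = 9.04

9.04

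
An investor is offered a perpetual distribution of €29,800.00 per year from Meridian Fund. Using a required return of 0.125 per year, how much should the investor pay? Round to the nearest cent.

€238400.00

Level perpetuity: PV = C / r = €29,800.00 / 0.125 = €238,400.00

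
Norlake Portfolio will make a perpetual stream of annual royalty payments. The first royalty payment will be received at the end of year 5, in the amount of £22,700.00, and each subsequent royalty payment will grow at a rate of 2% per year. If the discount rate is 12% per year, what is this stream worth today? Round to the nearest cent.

£144262.60

Value at end of year 4: C₁ / (r − g) = £22,700.00 / (0.12 − 0.02) = £227,000.0000
Discount to today: PV = £227,000.0000 / (1 + 0.12)^4 = £227,000.0000 / 1.573519 = £144,262.60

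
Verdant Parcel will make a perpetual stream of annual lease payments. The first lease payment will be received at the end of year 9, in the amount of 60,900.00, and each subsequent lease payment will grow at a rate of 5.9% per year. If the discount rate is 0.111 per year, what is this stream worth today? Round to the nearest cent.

504546.82

Value at end of year 8: C₁ / (r − g) = 60,900.00 / (0.111 − 0.059) = 1,171,153.8462
Discount to today: PV = 1,171,153.8462 / (1 + 0.111)^8 = 1,171,153.8462 / 2.321200 = 504,546.82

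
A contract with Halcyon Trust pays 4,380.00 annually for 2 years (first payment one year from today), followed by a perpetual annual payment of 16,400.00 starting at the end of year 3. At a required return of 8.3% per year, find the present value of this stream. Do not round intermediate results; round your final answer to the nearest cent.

176243.36

PV of 2-year annuity: 4,380.00 × [1 − (1+0.083)^−2] / 0.083 = 7778.69006
Perpetuity value at year 2: 16,400.00 / 0.083 = 197590.36145
PV of perpetuity: 197590.36145 / (1+0.083)^2 = 168464.67266
Total PV = 7778.69006 + 168464.67266 = 176243.36271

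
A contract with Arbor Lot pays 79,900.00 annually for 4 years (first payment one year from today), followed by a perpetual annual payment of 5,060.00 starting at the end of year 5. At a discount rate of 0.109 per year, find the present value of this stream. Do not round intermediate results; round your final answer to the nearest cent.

279105.66

PV of 4-year annuity: 79,900.00 × [1 − (1+0.109)^−4] / 0.109 = 248415.59791
Perpetuity value at year 4: 5,060.00 / 0.109 = 46422.01835
PV of perpetuity: 46422.01835 / (1+0.109)^4 = 30690.06684
Total PV = 248415.59791 + 30690.06684 = 279105.66475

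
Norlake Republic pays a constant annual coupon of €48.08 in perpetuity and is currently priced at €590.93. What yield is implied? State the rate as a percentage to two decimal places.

8.14%

P = C/r ⇒ r = C/P = €48.08/€590.93 = 0.081363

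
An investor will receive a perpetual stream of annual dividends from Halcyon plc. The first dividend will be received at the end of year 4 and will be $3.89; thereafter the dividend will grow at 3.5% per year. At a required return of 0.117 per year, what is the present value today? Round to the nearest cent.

$34.04

Value at end of year 3: C₁ / (r − g) = $3.89 / (0.117 − 0.035) = $47.4390
Discount to today: PV = $47.4390 / (1 + 0.117)^3 = $47.4390 / 1.393669 = $34.04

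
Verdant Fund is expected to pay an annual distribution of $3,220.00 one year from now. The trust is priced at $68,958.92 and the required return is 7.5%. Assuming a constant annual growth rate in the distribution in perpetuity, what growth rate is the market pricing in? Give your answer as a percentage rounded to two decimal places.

2.83%

P = D₁/(r−g) ⇒ g = r − D₁/P = 0.075 − $3,220.00/$68,958.92 = 0.028306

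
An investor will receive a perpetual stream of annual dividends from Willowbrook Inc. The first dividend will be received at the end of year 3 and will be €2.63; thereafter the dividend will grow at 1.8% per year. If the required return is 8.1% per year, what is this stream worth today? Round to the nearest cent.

€35.72

Value at end of year 2: C₁ / (r − g) = €2.63 / (0.081 − 0.018) = €41.7460
Discount to today: PV = €41.7460 / (1 + 0.081)^2 = €41.7460 / 1.168561 = €35.72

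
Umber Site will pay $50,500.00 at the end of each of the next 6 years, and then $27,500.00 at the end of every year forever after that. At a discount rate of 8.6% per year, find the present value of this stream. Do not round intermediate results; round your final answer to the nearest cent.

PV of 6-year annuity: $50,500.00 × [1 − (1+0.086)^−6] / 0.086 = 229266.21853
Perpetuity value at year 6: $27,500.00 / 0.086 = 319767.44186
PV of perpetuity: 319767.44186 / (1+0.086)^6 = 194919.50107
Total PV = 229266.21853 + 194919.50107 = 424185.71961

$424185.72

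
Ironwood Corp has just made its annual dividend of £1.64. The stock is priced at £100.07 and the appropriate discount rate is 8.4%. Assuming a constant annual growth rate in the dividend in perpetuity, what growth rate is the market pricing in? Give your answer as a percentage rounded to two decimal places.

6.65%

P = D₀(1+g)/(r−g) ⇒ P(r−g) = D₀(1+g) ⇒ g(P+D₀) = P·r − D₀
g = (P·r − D₀)/(P + D₀) = (£100.07×0.084 − £1.64) / (£100.07 + £1.64) = 0.066521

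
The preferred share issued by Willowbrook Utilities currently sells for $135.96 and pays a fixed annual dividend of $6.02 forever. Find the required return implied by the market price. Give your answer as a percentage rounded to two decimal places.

4.43%

P = C/r ⇒ r = C/P = $6.02/$135.96 = 0.044278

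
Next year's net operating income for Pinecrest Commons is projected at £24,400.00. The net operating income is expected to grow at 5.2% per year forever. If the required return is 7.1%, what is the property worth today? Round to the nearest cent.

£1284210.53

Growing perpetuity: P = D₁ / (r − g) = £24,400.0000 / (0.071 − 0.052) = £1,284,210.53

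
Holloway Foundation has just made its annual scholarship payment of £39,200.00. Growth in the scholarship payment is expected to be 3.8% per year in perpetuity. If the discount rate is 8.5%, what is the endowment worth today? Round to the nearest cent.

£865736.17

D₁ = D₀ × (1 + g) = £39,200.00 × 1.038 = £40,689.6000
Growing perpetuity: P = D₁ / (r − g) = £40,689.6000 / (0.085 − 0.038) = £865,736.17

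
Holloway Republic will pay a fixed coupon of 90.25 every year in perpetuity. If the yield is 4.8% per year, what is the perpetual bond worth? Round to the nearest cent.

1880.21

Level perpetuity: PV = C / r = 90.25 / 0.048 = 1,880.21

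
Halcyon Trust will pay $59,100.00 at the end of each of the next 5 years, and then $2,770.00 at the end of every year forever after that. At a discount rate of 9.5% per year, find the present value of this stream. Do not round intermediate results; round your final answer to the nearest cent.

PV of 5-year annuity: $59,100.00 × [1 − (1+0.095)^−5] / 0.095 = 226926.78928
Perpetuity value at year 5: $2,770.00 / 0.095 = 29157.89474
PV of perpetuity: 29157.89474 / (1+0.095)^5 = 18521.90140
Total PV = 226926.78928 + 18521.90140 = 245448.69068

$245448.69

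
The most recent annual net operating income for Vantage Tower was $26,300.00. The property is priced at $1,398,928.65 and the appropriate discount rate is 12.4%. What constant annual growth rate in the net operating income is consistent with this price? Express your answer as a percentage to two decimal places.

10.33%

P = D₀(1+g)/(r−g) ⇒ P(r−g) = D₀(1+g) ⇒ g(P+D₀) = P·r − D₀
g = (P·r − D₀)/(P + D₀) = ($1,398,928.65×0.124 − $26,300.00) / ($1,398,928.65 + $26,300.00) = 0.103259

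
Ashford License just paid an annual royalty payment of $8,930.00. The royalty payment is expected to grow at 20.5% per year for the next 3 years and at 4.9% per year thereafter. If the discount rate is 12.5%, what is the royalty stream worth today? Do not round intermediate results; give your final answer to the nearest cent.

$182250.59

D_1 = 10760.65000
D_2 = 12966.58325
D_3 = 15624.73282
Terminal value at year 3: TV = D_3×(1+g_2)/(r−g_2) = 16390.34472/0.076 = 215662.43058
P_0 = D_1/(1+r)^1 + D_2/(1+r)^2 + D_3/(1+r)^3 + TV/(1+r)^3
    = 9565.02222 + 10245.20158 + 10973.74925 + 151466.61791 = 182250.59096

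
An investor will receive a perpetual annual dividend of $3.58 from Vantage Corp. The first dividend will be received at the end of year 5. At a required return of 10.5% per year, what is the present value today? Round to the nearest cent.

Value at end of year 4: C / r = $3.58 / 0.105 = $34.0952
Discount to today: PV = $34.0952 / (1 + 0.105)^4 = $34.0952 / 1.490902 = $22.87

$22.87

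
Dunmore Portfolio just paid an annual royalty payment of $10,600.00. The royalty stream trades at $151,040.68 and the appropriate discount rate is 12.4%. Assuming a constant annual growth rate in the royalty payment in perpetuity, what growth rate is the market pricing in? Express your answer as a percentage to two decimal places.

5.03%

P = D₀(1+g)/(r−g) ⇒ P(r−g) = D₀(1+g) ⇒ g(P+D₀) = P·r − D₀
g = (P·r − D₀)/(P + D₀) = ($151,040.68×0.124 − $10,600.00) / ($151,040.68 + $10,600.00) = 0.050291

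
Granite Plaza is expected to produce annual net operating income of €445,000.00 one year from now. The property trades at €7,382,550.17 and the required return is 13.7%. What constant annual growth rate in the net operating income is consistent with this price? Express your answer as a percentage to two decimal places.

7.67%

P = D₁/(r−g) ⇒ g = r − D₁/P = 0.137 − €445,000.00/€7,382,550.17 = 0.076723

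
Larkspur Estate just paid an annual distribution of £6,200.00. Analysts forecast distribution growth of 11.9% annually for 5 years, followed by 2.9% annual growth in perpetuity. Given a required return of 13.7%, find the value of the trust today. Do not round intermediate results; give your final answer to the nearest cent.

£84100.46

D_1 = 6937.80000
D_2 = 7763.39820
D_3 = 8687.24259
D_4 = 9721.02445
D_5 = 10877.82636
Terminal value at year 5: TV = D_5×(1+g_2)/(r−g_2) = 11193.28333/0.108 = 103641.51230
P_0 = D_1/(1+r)^1 + D_2/(1+r)^2 + D_3/(1+r)^3 + D_4/(1+r)^4 + D_5/(1+r)^5 + TV/(1+r)^5
    = 6101.84697 + 6005.24781 + 5910.17792 + 5816.61310 + 5724.52951 + 54542.04508 = 84100.46038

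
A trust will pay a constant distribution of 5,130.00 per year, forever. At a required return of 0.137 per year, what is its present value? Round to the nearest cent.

37445.26

Level perpetuity: PV = C / r = 5,130.00 / 0.137 = 37,445.26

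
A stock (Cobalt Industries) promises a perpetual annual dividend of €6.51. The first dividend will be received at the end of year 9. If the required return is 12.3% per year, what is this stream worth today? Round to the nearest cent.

€20.92

Value at end of year 8: C / r = €6.51 / 0.123 = €52.9268
Discount to today: PV = €52.9268 / (1 + 0.123)^8 = €52.9268 / 2.529520 = €20.92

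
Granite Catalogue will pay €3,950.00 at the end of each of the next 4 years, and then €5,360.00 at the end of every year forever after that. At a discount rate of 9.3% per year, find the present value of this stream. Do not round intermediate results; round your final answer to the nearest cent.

PV of 4-year annuity: €3,950.00 × [1 − (1+0.093)^−4] / 0.093 = 12713.07906
Perpetuity value at year 4: €5,360.00 / 0.093 = 57634.40860
PV of perpetuity: 57634.40860 / (1+0.093)^4 = 40383.24310
Total PV = 12713.07906 + 40383.24310 = 53096.32215

€53096.32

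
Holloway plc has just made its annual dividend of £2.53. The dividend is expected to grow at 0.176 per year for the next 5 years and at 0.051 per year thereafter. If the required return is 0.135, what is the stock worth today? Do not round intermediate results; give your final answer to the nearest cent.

£51.89

D_1 = 2.97528
D_2 = 3.49893
D_3 = 4.11474
D_4 = 4.83894
D_5 = 5.69059
Terminal value at year 5: TV = D_5×(1+g_2)/(r−g_2) = 5.98081/0.084 = 71.20009
P_0 = D_1/(1+r)^1 + D_2/(1+r)^2 + D_3/(1+r)^3 + D_4/(1+r)^4 + D_5/(1+r)^5 + TV/(1+r)^5
    = 2.62139 + 2.71609 + 2.81420 + 2.91586 + 3.02119 + 37.80082 = 51.88955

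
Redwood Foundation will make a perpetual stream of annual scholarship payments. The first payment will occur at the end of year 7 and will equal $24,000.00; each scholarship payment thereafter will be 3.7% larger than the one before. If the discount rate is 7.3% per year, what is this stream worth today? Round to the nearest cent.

$436827.94

Value at end of year 6: C₁ / (r − g) = $24,000.00 / (0.073 − 0.037) = $666,666.6667
Discount to today: PV = $666,666.6667 / (1 + 0.073)^6 = $666,666.6667 / 1.526154 = $436,827.94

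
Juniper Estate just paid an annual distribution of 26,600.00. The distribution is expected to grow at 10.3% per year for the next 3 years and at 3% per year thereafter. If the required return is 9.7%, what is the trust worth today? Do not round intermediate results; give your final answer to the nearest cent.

D_1 = 29339.80000
D_2 = 32361.79940
D_3 = 35695.06474
Terminal value at year 3: TV = D_3×(1+g_2)/(r−g_2) = 36765.91668/0.067 = 548745.02508
P_0 = D_1/(1+r)^1 + D_2/(1+r)^2 + D_3/(1+r)^3 + TV/(1+r)^3
    = 26745.48769 + 26891.77113 + 27038.85465 + 415671.94465 = 496348.05812

496348.06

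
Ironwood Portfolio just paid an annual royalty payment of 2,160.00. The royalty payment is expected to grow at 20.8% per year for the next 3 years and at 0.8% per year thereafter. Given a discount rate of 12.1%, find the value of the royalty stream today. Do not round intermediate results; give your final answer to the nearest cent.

31650.12

D_1 = 2609.28000
D_2 = 3152.01024
D_3 = 3807.62837
Terminal value at year 3: TV = D_3×(1+g_2)/(r−g_2) = 3838.08940/0.113 = 33965.39289
P_0 = D_1/(1+r)^1 + D_2/(1+r)^2 + D_3/(1+r)^3 + TV/(1+r)^3
    = 2327.63604 + 2508.28219 + 2702.94816 + 24111.25437 = 31650.12076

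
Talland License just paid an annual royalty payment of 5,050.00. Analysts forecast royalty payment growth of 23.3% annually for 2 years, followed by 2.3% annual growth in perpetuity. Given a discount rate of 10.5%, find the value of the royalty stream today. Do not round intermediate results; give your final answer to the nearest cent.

D_1 = 6226.65000
D_2 = 7677.45945
Terminal value at year 2: TV = D_2×(1+g_2)/(r−g_2) = 7854.04102/0.082 = 95780.98802
P_0 = D_1/(1+r)^1 + D_2/(1+r)^2 + TV/(1+r)^2
    = 5634.97738 + 6287.71684 + 78443.10151 = 90365.79572

90365.80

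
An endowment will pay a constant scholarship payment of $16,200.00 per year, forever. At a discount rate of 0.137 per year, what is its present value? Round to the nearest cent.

Level perpetuity: PV = C / r = $16,200.00 / 0.137 = $118,248.18

$118248.18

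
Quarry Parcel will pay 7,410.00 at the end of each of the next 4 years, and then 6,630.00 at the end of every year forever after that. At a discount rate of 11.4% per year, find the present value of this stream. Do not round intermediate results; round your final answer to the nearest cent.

60557.28

PV of 4-year annuity: 7,410.00 × [1 − (1+0.114)^−4] / 0.114 = 22794.15562
Perpetuity value at year 4: 6,630.00 / 0.114 = 58157.89474
PV of perpetuity: 58157.89474 / (1+0.114)^4 = 37763.12392
Total PV = 22794.15562 + 37763.12392 = 60557.27954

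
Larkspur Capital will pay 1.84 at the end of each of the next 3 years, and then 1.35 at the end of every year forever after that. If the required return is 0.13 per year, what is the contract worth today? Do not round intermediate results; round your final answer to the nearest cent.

PV of 3-year annuity: 1.84 × [1 − (1+0.13)^−3] / 0.13 = 4.34452
Perpetuity value at year 3: 1.35 / 0.13 = 10.38462
PV of perpetuity: 10.38462 / (1+0.13)^3 = 7.19706
Total PV = 4.34452 + 7.19706 = 11.54158

11.54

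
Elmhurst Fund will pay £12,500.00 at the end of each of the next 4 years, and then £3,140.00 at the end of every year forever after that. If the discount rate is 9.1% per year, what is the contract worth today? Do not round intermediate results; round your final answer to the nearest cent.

£64762.83

PV of 4-year annuity: £12,500.00 × [1 − (1+0.091)^−4] / 0.091 = 40407.76961
Perpetuity value at year 4: £3,140.00 / 0.091 = 34505.49451
PV of perpetuity: 34505.49451 / (1+0.091)^4 = 24355.06278
Total PV = 40407.76961 + 24355.06278 = 64762.83239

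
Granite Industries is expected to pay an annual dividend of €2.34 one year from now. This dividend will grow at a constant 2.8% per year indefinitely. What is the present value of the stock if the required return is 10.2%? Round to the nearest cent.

Growing perpetuity: P = D₁ / (r − g) = €2.3400 / (0.102 − 0.028) = €31.62

€31.62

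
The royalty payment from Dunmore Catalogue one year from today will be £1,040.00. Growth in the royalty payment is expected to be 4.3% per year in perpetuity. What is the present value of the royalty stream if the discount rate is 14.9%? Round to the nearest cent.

Growing perpetuity: P = D₁ / (r − g) = £1,040.0000 / (0.149 − 0.043) = £9,811.32

£9811.32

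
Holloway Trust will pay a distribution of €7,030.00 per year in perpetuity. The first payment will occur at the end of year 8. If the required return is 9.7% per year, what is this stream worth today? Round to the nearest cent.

€37908.55

Value at end of year 7: C / r = €7,030.00 / 0.097 = €72,474.2268
Discount to today: PV = €72,474.2268 / (1 + 0.097)^7 = €72,474.2268 / 1.911817 = €37,908.55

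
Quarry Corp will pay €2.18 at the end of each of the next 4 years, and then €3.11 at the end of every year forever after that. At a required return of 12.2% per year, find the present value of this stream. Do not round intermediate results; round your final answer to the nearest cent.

PV of 4-year annuity: €2.18 × [1 − (1+0.122)^−4] / 0.122 = 6.59363
Perpetuity value at year 4: €3.11 / 0.122 = 25.49180
PV of perpetuity: 25.49180 / (1+0.122)^4 = 16.08530
Total PV = 6.59363 + 16.08530 = 22.67893

€22.68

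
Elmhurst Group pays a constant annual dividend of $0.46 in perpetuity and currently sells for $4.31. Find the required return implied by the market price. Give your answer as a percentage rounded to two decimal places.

P = C/r ⇒ r = C/P = $0.46/$4.31 = 0.106729

10.67%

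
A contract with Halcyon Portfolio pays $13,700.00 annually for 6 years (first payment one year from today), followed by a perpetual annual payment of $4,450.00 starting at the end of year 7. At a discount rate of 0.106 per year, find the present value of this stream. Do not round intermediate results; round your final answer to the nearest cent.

$81568.70

PV of 6-year annuity: $13,700.00 × [1 − (1+0.106)^−6] / 0.106 = 58632.40055
Perpetuity value at year 6: $4,450.00 / 0.106 = 41981.13208
PV of perpetuity: 41981.13208 / (1+0.106)^6 = 22936.30124
Total PV = 58632.40055 + 22936.30124 = 81568.70179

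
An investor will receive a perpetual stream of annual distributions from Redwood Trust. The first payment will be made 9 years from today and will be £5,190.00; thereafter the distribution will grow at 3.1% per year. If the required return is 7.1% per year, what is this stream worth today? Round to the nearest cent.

Value at end of year 8: C₁ / (r − g) = £5,190.00 / (0.071 − 0.031) = £129,750.0000
Discount to today: PV = £129,750.0000 / (1 + 0.071)^8 = £129,750.0000 / 1.731075 = £74,953.45

£74953.45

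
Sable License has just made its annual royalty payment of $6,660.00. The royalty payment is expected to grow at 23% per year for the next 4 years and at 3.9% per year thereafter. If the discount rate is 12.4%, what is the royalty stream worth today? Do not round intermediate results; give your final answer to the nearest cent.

D_1 = 8191.80000
D_2 = 10075.91400
D_3 = 12393.37422
D_4 = 15243.85029
Terminal value at year 4: TV = D_4×(1+g_2)/(r−g_2) = 15838.36045/0.085 = 186333.65238
P_0 = D_1/(1+r)^1 + D_2/(1+r)^2 + D_3/(1+r)^3 + D_4/(1+r)^4 + TV/(1+r)^4
    = 7288.07829 + 7975.38817 + 8727.51552 + 9550.57303 + 116741.71037 = 150283.26539

$150283.27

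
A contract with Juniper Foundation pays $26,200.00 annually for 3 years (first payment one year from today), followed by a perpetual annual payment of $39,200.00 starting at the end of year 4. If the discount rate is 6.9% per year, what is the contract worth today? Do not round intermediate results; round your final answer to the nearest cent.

$533937.41

PV of 3-year annuity: $26,200.00 × [1 − (1+0.069)^−3] / 0.069 = 68882.89573
Perpetuity value at year 3: $39,200.00 / 0.069 = 568115.94203
PV of perpetuity: 568115.94203 / (1+0.069)^3 = 465054.51025
Total PV = 68882.89573 + 465054.51025 = 533937.40598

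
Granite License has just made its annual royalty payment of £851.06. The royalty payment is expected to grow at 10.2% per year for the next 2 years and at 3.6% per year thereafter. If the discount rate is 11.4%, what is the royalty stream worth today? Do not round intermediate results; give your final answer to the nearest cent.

D_1 = 937.86812
D_2 = 1033.53067
Terminal value at year 2: TV = D_2×(1+g_2)/(r−g_2) = 1070.73777/0.078 = 13727.40734
P_0 = D_1/(1+r)^1 + D_2/(1+r)^2 + TV/(1+r)^2
    = 841.89239 + 832.82353 + 11061.60482 = 12736.32074

£12736.32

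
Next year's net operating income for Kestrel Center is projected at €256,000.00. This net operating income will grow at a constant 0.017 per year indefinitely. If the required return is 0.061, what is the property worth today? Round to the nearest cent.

Growing perpetuity: P = D₁ / (r − g) = €256,000.0000 / (0.061 − 0.017) = €5,818,181.82

€5818181.82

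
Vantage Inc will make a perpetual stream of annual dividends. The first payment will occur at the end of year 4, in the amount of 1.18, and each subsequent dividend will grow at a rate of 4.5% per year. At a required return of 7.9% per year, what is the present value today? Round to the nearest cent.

27.63

Value at end of year 3: C₁ / (r − g) = 1.18 / (0.079 − 0.045) = 34.7059
Discount to today: PV = 34.7059 / (1 + 0.079)^3 = 34.7059 / 1.256216 = 27.63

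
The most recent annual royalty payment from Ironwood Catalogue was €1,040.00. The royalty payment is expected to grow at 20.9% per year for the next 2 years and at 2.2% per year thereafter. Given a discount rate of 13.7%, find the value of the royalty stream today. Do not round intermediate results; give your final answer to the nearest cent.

€12731.79

D_1 = 1257.36000
D_2 = 1520.14824
Terminal value at year 2: TV = D_2×(1+g_2)/(r−g_2) = 1553.59150/0.115 = 13509.49132
P_0 = D_1/(1+r)^1 + D_2/(1+r)^2 + TV/(1+r)^2
    = 1105.85752 + 1175.88544 + 10450.04275 = 12731.78571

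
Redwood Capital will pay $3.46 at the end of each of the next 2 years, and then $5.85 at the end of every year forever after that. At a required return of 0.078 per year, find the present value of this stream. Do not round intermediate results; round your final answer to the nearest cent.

PV of 2-year annuity: $3.46 × [1 − (1+0.078)^−2] / 0.078 = 6.18706
Perpetuity value at year 2: $5.85 / 0.078 = 75.00000
PV of perpetuity: 75.00000 / (1+0.078)^2 = 64.53922
Total PV = 6.18706 + 64.53922 = 70.72628

$70.73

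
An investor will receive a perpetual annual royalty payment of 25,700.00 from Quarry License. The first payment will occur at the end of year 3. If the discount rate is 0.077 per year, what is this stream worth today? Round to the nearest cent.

287747.12

Value at end of year 2: C / r = 25,700.00 / 0.077 = 333,766.2338
Discount to today: PV = 333,766.2338 / (1 + 0.077)^2 = 333,766.2338 / 1.159929 = 287,747.12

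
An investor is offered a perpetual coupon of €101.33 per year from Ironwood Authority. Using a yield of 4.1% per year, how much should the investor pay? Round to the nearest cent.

€2471.46

Level perpetuity: PV = C / r = €101.33 / 0.041 = €2,471.46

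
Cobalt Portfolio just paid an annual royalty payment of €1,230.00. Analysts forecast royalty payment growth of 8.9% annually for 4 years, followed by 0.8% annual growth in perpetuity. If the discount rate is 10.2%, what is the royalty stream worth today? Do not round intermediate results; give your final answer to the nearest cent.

D_1 = 1339.47000
D_2 = 1458.68283
D_3 = 1588.50560
D_4 = 1729.88260
Terminal value at year 4: TV = D_4×(1+g_2)/(r−g_2) = 1743.72166/0.094 = 18550.23044
P_0 = D_1/(1+r)^1 + D_2/(1+r)^2 + D_3/(1+r)^3 + D_4/(1+r)^4 + TV/(1+r)^4
    = 1215.49002 + 1201.15121 + 1186.98155 + 1172.97904 + 12578.32845 = 17354.93026

€17354.93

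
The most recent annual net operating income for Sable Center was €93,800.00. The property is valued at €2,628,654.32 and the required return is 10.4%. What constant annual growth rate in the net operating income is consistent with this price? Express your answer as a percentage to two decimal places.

6.60%

P = D₀(1+g)/(r−g) ⇒ P(r−g) = D₀(1+g) ⇒ g(P+D₀) = P·r − D₀
g = (P·r − D₀)/(P + D₀) = (€2,628,654.32×0.104 − €93,800.00) / (€2,628,654.32 + €93,800.00) = 0.065963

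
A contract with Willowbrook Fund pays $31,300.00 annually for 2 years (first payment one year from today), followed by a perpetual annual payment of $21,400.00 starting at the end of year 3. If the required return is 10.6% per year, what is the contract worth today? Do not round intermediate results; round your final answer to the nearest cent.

$218931.25

PV of 2-year annuity: $31,300.00 × [1 − (1+0.106)^−2] / 0.106 = 53888.04777
Perpetuity value at year 2: $21,400.00 / 0.106 = 201886.79245
PV of perpetuity: 201886.79245 / (1+0.106)^2 = 165043.20708
Total PV = 53888.04777 + 165043.20708 = 218931.25485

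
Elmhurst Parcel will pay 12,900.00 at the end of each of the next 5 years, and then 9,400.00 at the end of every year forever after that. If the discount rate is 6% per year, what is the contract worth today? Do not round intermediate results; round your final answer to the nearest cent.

PV of 5-year annuity: 12,900.00 × [1 − (1+0.06)^−5] / 0.06 = 54339.49283
Perpetuity value at year 5: 9,400.00 / 0.06 = 156666.66667
PV of perpetuity: 156666.66667 / (1+0.06)^5 = 117070.44708
Total PV = 54339.49283 + 117070.44708 = 171409.93992

171409.94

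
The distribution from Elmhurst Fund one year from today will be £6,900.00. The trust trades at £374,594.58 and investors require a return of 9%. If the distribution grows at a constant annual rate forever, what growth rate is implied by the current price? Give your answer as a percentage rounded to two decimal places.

P = D₁/(r−g) ⇒ g = r − D₁/P = 0.09 − £6,900.00/£374,594.58 = 0.071580

7.16%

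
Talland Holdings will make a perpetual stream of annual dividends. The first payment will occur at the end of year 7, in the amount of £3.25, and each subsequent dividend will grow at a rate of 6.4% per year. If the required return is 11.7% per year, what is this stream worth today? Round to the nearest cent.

£31.57

Value at end of year 6: C₁ / (r − g) = £3.25 / (0.117 − 0.064) = £61.3208
Discount to today: PV = £61.3208 / (1 + 0.117)^6 = £61.3208 / 1.942312 = £31.57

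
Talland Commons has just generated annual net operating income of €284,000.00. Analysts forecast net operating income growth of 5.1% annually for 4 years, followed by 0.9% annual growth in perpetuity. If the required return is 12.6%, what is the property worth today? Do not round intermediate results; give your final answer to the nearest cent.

D_1 = 298484.00000
D_2 = 313706.68400
D_3 = 329705.72488
D_4 = 346520.71685
Terminal value at year 4: TV = D_4×(1+g_2)/(r−g_2) = 349639.40330/0.117 = 2988370.96842
P_0 = D_1/(1+r)^1 + D_2/(1+r)^2 + D_3/(1+r)^3 + D_4/(1+r)^4 + TV/(1+r)^4
    = 265083.48135 + 247426.94396 + 230946.46368 + 215563.70633 + 1859006.66398 = 2818027.25929

€2818027.26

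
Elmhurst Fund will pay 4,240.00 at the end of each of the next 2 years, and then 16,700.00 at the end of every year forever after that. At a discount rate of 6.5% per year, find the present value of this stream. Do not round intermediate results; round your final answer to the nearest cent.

234238.07

PV of 2-year annuity: 4,240.00 × [1 − (1+0.065)^−2] / 0.065 = 7719.45602
Perpetuity value at year 2: 16,700.00 / 0.065 = 256923.07692
PV of perpetuity: 256923.07692 / (1+0.065)^2 = 226518.61573
Total PV = 7719.45602 + 226518.61573 = 234238.07174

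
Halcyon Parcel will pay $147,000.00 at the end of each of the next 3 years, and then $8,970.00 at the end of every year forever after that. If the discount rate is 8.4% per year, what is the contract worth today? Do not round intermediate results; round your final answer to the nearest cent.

$459950.56

PV of 3-year annuity: $147,000.00 × [1 − (1+0.084)^−3] / 0.084 = 376115.56904
Perpetuity value at year 3: $8,970.00 / 0.084 = 106785.71429
PV of perpetuity: 106785.71429 / (1+0.084)^3 = 83834.98875
Total PV = 376115.56904 + 83834.98875 = 459950.55778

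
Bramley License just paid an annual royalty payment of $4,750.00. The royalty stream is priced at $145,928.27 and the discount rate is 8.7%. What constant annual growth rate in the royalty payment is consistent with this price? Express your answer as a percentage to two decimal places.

5.27%

P = D₀(1+g)/(r−g) ⇒ P(r−g) = D₀(1+g) ⇒ g(P+D₀) = P·r − D₀
g = (P·r − D₀)/(P + D₀) = ($145,928.27×0.087 − $4,750.00) / ($145,928.27 + $4,750.00) = 0.052733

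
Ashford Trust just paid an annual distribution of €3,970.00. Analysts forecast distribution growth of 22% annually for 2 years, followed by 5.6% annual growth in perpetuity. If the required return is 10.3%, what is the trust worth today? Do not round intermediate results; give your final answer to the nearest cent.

D_1 = 4843.40000
D_2 = 5908.94800
Terminal value at year 2: TV = D_2×(1+g_2)/(r−g_2) = 6239.84909/0.047 = 132762.74655
P_0 = D_1/(1+r)^1 + D_2/(1+r)^2 + TV/(1+r)^2
    = 4391.11514 + 4856.89979 + 109125.23790 = 118373.25283

€118373.25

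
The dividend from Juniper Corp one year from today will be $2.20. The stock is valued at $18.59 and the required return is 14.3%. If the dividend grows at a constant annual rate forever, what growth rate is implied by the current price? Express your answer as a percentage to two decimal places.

P = D₁/(r−g) ⇒ g = r − D₁/P = 0.143 − $2.20/$18.59 = 0.024657

2.47%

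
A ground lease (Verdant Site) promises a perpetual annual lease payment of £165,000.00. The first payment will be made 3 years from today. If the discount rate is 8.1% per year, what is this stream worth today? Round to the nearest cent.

Value at end of year 2: C / r = £165,000.00 / 0.081 = £2,037,037.0370
Discount to today: PV = £2,037,037.0370 / (1 + 0.081)^2 = £2,037,037.0370 / 1.168561 = £1,743,201.29

£1743201.29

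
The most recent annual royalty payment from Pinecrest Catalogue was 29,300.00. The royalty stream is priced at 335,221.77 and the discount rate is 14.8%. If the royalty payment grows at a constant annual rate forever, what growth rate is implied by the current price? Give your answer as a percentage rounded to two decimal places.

5.57%

P = D₀(1+g)/(r−g) ⇒ P(r−g) = D₀(1+g) ⇒ g(P+D₀) = P·r − D₀
g = (P·r − D₀)/(P + D₀) = (335,221.77×0.148 − 29,300.00) / (335,221.77 + 29,300.00) = 0.055725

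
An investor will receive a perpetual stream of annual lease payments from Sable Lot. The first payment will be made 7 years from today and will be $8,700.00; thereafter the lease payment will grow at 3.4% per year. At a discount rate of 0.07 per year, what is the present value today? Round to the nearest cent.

$161032.70

Value at end of year 6: C₁ / (r − g) = $8,700.00 / (0.07 − 0.034) = $241,666.6667
Discount to today: PV = $241,666.6667 / (1 + 0.07)^6 = $241,666.6667 / 1.500730 = $161,032.70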